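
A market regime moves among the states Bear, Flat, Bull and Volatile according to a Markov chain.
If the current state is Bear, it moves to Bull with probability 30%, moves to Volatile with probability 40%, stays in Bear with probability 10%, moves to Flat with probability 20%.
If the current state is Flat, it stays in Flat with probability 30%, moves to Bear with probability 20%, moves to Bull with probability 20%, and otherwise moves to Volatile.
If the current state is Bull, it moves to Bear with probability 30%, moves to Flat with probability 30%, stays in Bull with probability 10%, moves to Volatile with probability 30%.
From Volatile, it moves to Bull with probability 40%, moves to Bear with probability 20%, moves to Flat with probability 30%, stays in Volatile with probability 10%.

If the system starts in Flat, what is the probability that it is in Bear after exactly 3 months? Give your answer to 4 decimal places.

0.2060

Propagate the distribution vector 3 months from Flat.
After 0 months: (0.0000, 1.0000, 0.0000, 0.0000)
After 1 month: (0.2000, 0.3000, 0.2000, 0.3000)
After 2 months: (0.2000, 0.2800, 0.2600, 0.2600)
After 3 months: (0.2060, 0.2800, 0.2460, 0.2680)
P(in Bear after 3 months) = 0.2060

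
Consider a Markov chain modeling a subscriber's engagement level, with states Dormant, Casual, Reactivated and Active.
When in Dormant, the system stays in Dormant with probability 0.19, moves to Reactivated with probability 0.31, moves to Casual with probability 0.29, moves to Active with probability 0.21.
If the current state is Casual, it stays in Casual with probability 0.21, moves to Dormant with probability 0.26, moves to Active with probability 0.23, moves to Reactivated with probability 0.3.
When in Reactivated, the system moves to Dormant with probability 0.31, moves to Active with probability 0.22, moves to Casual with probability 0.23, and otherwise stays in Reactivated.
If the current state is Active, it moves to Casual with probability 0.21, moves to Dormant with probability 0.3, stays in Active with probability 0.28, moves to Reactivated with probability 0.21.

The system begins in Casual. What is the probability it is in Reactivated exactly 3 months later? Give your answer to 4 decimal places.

0.2658

Propagate the distribution vector 3 months from Casual.
After 0 months: (0.0000, 1.0000, 0.0000, 0.0000)
After 1 month: (0.2600, 0.2100, 0.3000, 0.2300)
After 2 months: (0.2660, 0.2368, 0.2639, 0.2333)
After 3 months: (0.2639, 0.2366, 0.2658, 0.2337)
P(in Reactivated after 3 months) = 0.2658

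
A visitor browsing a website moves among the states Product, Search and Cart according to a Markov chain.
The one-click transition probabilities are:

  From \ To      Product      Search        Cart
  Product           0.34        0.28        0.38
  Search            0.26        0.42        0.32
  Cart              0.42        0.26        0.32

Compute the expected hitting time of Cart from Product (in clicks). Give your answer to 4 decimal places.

2.7742

Let t(s) be the expected number of clicks to first reach Cart from state s, with t(Cart) = 0. Conditioning on the first click:
t(Product) = 1 + 0.34·t(Product) + 0.28·t(Search)
t(Search) = 1 + 0.26·t(Product) + 0.42·t(Search)
Solving: t(Product) = 2.7742, t(Search) = 2.9677.
Expected clicks from Product to Cart: 2.7742.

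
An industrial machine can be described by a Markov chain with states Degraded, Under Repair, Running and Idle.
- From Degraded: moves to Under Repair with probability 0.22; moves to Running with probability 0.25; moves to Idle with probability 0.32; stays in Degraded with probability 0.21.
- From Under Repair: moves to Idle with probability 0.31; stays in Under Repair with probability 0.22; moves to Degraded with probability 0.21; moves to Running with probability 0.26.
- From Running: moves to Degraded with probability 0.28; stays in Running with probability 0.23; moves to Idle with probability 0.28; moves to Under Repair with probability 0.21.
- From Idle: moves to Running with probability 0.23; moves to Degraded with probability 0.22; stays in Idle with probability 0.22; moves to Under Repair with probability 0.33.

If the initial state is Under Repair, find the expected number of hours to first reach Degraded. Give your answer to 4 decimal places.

Let t(s) be the expected number of hours to first reach Degraded from state s, with t(Degraded) = 0. Conditioning on the first hour:
t(Under Repair) = 1 + 0.22·t(Under Repair) + 0.26·t(Running) + 0.31·t(Idle)
t(Running) = 1 + 0.21·t(Under Repair) + 0.23·t(Running) + 0.28·t(Idle)
t(Idle) = 1 + 0.33·t(Under Repair) + 0.23·t(Running) + 0.22·t(Idle)
Solving: t(Under Repair) = 4.3501, t(Running) = 4.0554, t(Idle) = 4.3183.
Expected hours from Under Repair to Degraded: 4.3501.

4.3501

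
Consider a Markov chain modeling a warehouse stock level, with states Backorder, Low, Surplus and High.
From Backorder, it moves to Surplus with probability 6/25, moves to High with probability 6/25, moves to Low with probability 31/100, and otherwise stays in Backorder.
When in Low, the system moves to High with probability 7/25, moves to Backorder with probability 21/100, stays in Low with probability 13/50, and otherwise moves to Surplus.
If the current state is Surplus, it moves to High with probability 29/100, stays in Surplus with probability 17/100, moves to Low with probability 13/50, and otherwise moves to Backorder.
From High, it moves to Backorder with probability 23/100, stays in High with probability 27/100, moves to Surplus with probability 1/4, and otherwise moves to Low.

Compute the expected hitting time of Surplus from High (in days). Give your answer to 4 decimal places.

Let t(s) be the expected number of days to first reach Surplus from state s, with t(Surplus) = 0. Conditioning on the first day:
t(Backorder) = 1 + 0.21·t(Backorder) + 0.31·t(Low) + 0.24·t(High)
t(Low) = 1 + 0.21·t(Backorder) + 0.26·t(Low) + 0.28·t(High)
t(High) = 1 + 0.23·t(Backorder) + 0.25·t(Low) + 0.27·t(High)
Solving: t(Backorder) = 4.0751, t(Low) = 4.0348, t(High) = 4.0356.
Expected days from High to Surplus: 4.0356.

4.0356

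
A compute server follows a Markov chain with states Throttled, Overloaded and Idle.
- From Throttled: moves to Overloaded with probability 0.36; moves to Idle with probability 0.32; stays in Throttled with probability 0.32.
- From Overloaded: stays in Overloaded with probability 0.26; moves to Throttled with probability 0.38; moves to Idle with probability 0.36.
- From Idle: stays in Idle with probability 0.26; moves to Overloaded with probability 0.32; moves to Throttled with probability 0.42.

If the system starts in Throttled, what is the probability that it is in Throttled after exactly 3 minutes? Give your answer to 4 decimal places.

0.3702

Propagate the distribution vector 3 minutes from Throttled.
After 0 minutes: (1.0000, 0.0000, 0.0000)
After 1 minute: (0.3200, 0.3600, 0.3200)
After 2 minutes: (0.3736, 0.3112, 0.3152)
After 3 minutes: (0.3702, 0.3163, 0.3135)
P(in Throttled after 3 minutes) = 0.3702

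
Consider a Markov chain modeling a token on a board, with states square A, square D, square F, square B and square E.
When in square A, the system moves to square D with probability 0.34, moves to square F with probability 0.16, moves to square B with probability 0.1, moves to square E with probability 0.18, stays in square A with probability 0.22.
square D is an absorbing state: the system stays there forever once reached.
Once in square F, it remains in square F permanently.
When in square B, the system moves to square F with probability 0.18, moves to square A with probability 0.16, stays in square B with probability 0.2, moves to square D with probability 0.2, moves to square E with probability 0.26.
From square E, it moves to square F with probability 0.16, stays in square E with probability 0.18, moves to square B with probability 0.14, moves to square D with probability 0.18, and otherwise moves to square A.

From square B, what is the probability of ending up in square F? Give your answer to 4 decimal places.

0.4318

Let h(s) be the probability of absorption at square F starting from transient state s. Then h(square F) = 1 and h(square D) = 0. By first-step analysis:
h(square A) = 0.22·h(square A) + 0.34·0 + 0.16·1 + 0.1·h(square B) + 0.18·h(square E)
h(square B) = 0.16·h(square A) + 0.2·0 + 0.18·1 + 0.2·h(square B) + 0.26·h(square E)
h(square E) = 0.34·h(square A) + 0.18·0 + 0.16·1 + 0.14·h(square B) + 0.18·h(square E)
Solving: h(square A) = 0.3566, h(square B) = 0.4318, h(square E) = 0.4167.
Starting from square B, the probability is 0.4318.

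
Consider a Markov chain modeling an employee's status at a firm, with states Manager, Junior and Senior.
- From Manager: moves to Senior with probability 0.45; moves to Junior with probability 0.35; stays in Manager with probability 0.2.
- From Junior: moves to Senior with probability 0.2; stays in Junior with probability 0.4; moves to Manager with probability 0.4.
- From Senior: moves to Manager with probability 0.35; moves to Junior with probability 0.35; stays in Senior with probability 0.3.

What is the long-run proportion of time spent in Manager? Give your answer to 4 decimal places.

0.3204

Let the stationary distribution be π with π = πP and π_1 + π_2 + π_3 = 1.
π_1 = 0.2·π_1 + 0.4·π_2 + 0.35·π_3
π_2 = 0.35·π_1 + 0.4·π_2 + 0.35·π_3
Solving with the normalization constraint gives π = (0.3204, 0.3684, 0.3112).
So the stationary probability of Manager is 0.3204.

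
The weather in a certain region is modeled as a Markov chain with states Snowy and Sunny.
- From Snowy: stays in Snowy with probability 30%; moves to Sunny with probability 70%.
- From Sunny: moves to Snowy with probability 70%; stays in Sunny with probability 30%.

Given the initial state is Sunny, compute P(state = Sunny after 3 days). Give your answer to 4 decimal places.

0.4680

Propagate the distribution vector 3 days from Sunny.
After 0 days: (0.0000, 1.0000)
After 1 day: (0.7000, 0.3000)
After 2 days: (0.4200, 0.5800)
After 3 days: (0.5320, 0.4680)
P(in Sunny after 3 days) = 0.4680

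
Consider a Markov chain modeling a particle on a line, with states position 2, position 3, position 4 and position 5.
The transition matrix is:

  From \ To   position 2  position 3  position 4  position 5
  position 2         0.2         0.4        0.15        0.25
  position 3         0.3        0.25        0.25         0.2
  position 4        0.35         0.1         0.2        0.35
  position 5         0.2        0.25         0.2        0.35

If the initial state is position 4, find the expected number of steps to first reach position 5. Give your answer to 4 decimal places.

3.4809

Let t(s) be the expected number of steps to first reach position 5 from state s, with t(position 5) = 0. Conditioning on the first step:
t(position 2) = 1 + 0.2·t(position 2) + 0.4·t(position 3) + 0.15·t(position 4)
t(position 3) = 1 + 0.3·t(position 2) + 0.25·t(position 3) + 0.25·t(position 4)
t(position 4) = 1 + 0.35·t(position 2) + 0.1·t(position 3) + 0.2·t(position 4)
Solving: t(position 2) = 3.9369, t(position 3) = 4.0684, t(position 4) = 3.4809.
Expected steps from position 4 to position 5: 3.4809.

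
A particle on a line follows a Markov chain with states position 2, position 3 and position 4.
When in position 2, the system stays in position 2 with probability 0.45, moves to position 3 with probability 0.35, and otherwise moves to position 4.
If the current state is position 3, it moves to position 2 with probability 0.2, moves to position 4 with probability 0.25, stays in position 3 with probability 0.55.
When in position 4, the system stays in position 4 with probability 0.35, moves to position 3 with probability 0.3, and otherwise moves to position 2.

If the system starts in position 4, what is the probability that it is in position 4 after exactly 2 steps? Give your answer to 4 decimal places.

0.2675

Sum over the intermediate state after 1 step:
P = P(position 4→position 2)·P(position 2→position 4) + P(position 4→position 3)·P(position 3→position 4) + P(position 4→position 4)·P(position 4→position 4)
  = 0.35×0.2 + 0.3×0.25 + 0.35×0.35
  = 0.0700 + 0.0750 + 0.1225 = 0.2675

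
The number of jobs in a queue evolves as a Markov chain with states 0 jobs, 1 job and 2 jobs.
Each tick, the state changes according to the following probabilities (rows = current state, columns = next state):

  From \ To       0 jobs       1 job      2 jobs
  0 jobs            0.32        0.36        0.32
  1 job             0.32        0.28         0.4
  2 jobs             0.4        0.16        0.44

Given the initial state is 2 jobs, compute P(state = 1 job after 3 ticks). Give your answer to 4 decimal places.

Propagate the distribution vector 3 ticks from 2 jobs.
After 0 ticks: (0.0000, 0.0000, 1.0000)
After 1 tick: (0.4000, 0.1600, 0.4400)
After 2 ticks: (0.3552, 0.2592, 0.3856)
After 3 ticks: (0.3508, 0.2621, 0.3870)
P(in 1 job after 3 ticks) = 0.2621

0.2621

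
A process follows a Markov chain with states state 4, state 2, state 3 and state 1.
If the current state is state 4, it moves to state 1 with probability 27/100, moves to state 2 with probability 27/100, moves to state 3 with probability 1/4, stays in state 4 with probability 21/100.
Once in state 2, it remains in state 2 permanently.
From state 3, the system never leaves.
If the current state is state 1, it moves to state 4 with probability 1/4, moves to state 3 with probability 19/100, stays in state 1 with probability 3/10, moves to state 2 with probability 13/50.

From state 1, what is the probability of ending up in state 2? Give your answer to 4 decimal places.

0.5621

Let h(s) be the probability of absorption at state 2 starting from transient state s. Then h(state 2) = 1 and h(state 3) = 0. By first-step analysis:
h(state 4) = 0.21·h(state 4) + 0.27·1 + 0.25·0 + 0.27·h(state 1)
h(state 1) = 0.25·h(state 4) + 0.26·1 + 0.19·0 + 0.3·h(state 1)
Solving: h(state 4) = 0.5339, h(state 1) = 0.5621.
Starting from state 1, the probability is 0.5621.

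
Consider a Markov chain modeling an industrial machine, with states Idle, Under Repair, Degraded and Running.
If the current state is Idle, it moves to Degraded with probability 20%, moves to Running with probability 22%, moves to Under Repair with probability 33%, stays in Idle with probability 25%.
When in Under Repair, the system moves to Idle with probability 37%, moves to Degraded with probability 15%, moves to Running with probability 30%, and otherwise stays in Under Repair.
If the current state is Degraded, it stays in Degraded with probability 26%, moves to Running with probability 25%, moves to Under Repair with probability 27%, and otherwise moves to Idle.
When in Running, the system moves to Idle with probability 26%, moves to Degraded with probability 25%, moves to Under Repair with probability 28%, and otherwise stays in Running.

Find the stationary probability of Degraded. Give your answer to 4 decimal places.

0.2117

Let the stationary distribution be π with π = πP and π_1 + π_2 + π_3 + π_4 = 1.
π_1 = 0.25·π_1 + 0.37·π_2 + 0.22·π_3 + 0.26·π_4
π_2 = 0.33·π_1 + 0.18·π_2 + 0.27·π_3 + 0.28·π_4
π_3 = 0.2·π_1 + 0.15·π_2 + 0.26·π_3 + 0.25·π_4
Solving with the normalization constraint gives π = (0.2779, 0.2653, 0.2117, 0.2451).
So the stationary probability of Degraded is 0.2117.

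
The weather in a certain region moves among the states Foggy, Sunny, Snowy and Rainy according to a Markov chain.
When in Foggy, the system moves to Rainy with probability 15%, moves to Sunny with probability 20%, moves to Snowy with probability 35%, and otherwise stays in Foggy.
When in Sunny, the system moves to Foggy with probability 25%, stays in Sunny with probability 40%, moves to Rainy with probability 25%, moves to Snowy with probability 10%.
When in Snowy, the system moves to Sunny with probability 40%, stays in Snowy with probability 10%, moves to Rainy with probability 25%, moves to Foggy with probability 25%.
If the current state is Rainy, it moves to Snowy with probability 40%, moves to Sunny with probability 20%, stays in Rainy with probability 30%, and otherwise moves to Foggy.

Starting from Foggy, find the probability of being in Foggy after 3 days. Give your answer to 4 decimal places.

0.2280

Propagate the distribution vector 3 days from Foggy.
After 0 days: (1.0000, 0.0000, 0.0000, 0.0000)
After 1 day: (0.3000, 0.2000, 0.3500, 0.1500)
After 2 days: (0.2425, 0.3100, 0.2200, 0.2275)
After 3 days: (0.2280, 0.3060, 0.2289, 0.2371)
P(in Foggy after 3 days) = 0.2280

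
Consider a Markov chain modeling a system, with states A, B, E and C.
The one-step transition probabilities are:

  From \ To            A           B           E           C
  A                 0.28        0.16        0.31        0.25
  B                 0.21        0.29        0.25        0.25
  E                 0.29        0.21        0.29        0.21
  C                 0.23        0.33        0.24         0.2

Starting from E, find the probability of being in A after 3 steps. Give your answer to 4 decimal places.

0.2547

Propagate the distribution vector 3 steps from E.
After 0 steps: (0.0000, 0.0000, 1.0000, 0.0000)
After 1 step: (0.2900, 0.2100, 0.2900, 0.2100)
After 2 steps: (0.2577, 0.2375, 0.2769, 0.2279)
After 3 steps: (0.2547, 0.2435, 0.2743, 0.2275)
P(in A after 3 steps) = 0.2547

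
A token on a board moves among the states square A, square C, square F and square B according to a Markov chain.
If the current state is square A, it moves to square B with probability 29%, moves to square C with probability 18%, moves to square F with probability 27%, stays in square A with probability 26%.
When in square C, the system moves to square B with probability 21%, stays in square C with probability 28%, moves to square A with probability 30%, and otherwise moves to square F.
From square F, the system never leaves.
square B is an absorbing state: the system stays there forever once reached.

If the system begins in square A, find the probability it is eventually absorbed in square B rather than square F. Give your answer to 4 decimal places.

0.5150

Let h(s) be the probability of absorption at square B starting from transient state s. Then h(square B) = 1 and h(square F) = 0. By first-step analysis:
h(square A) = 0.26·h(square A) + 0.18·h(square C) + 0.27·0 + 0.29·1
h(square C) = 0.3·h(square A) + 0.28·h(square C) + 0.21·0 + 0.21·1
Solving: h(square A) = 0.5150, h(square C) = 0.5063.
Starting from square A, the probability is 0.5150.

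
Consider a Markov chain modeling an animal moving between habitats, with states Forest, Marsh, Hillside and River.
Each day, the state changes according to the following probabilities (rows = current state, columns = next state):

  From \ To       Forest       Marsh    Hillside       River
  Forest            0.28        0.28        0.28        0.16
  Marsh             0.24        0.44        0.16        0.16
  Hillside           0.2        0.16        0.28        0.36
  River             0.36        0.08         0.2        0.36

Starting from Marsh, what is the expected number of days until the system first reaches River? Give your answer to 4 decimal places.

4.9276

Let t(s) be the expected number of days to first reach River from state s, with t(River) = 0. Conditioning on the first day:
t(Forest) = 1 + 0.28·t(Forest) + 0.28·t(Marsh) + 0.28·t(Hillside)
t(Marsh) = 1 + 0.24·t(Forest) + 0.44·t(Marsh) + 0.16·t(Hillside)
t(Hillside) = 1 + 0.2·t(Forest) + 0.16·t(Marsh) + 0.28·t(Hillside)
Solving: t(Forest) = 4.7884, t(Marsh) = 4.9276, t(Hillside) = 3.8140.
Expected days from Marsh to River: 4.9276.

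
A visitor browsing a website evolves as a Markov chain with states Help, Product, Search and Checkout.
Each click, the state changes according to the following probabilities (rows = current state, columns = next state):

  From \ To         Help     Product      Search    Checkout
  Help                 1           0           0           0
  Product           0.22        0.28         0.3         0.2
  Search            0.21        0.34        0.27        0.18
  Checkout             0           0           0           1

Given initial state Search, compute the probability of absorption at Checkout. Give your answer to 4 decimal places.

0.4665

Let h(s) be the probability of absorption at Checkout starting from transient state s. Then h(Checkout) = 1 and h(Help) = 0. By first-step analysis:
h(Product) = 0.22·0 + 0.28·h(Product) + 0.3·h(Search) + 0.2·1
h(Search) = 0.21·0 + 0.34·h(Product) + 0.27·h(Search) + 0.18·1
Solving: h(Product) = 0.4721, h(Search) = 0.4665.
Starting from Search, the probability is 0.4665.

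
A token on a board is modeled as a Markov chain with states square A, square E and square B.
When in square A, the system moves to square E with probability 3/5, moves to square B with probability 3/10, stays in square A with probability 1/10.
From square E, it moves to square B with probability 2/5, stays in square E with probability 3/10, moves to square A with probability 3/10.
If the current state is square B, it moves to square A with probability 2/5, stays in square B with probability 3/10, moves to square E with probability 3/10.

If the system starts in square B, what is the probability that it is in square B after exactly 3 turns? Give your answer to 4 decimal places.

0.3420

Propagate the distribution vector 3 turns from square B.
After 0 turns: (0.0000, 0.0000, 1.0000)
After 1 turn: (0.4000, 0.3000, 0.3000)
After 2 turns: (0.2500, 0.4200, 0.3300)
After 3 turns: (0.2830, 0.3750, 0.3420)
P(in square B after 3 turns) = 0.3420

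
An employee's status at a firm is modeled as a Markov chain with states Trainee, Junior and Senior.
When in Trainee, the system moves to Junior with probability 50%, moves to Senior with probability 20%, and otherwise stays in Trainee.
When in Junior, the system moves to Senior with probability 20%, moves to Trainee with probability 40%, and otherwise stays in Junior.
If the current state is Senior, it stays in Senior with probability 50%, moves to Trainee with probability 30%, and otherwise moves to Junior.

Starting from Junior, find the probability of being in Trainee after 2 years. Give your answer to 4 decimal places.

0.3400

Sum over the intermediate state after 1 year:
P = P(Junior→Trainee)·P(Trainee→Trainee) + P(Junior→Junior)·P(Junior→Trainee) + P(Junior→Senior)·P(Senior→Trainee)
  = 0.4×0.3 + 0.4×0.4 + 0.2×0.3
  = 0.1200 + 0.1600 + 0.0600 = 0.3400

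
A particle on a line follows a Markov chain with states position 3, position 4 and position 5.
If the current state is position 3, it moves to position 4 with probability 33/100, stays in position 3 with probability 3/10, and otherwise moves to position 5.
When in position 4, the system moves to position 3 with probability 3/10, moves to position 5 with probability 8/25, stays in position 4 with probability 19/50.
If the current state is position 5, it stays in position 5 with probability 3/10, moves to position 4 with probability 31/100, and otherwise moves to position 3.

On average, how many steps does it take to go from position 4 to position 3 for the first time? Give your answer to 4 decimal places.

Let t(s) be the expected number of steps to first reach position 3 from state s, with t(position 3) = 0. Conditioning on the first step:
t(position 4) = 1 + 0.38·t(position 4) + 0.32·t(position 5)
t(position 5) = 1 + 0.31·t(position 4) + 0.3·t(position 5)
Solving: t(position 4) = 3.0466, t(position 5) = 2.7778.
Expected steps from position 4 to position 3: 3.0466.

3.0466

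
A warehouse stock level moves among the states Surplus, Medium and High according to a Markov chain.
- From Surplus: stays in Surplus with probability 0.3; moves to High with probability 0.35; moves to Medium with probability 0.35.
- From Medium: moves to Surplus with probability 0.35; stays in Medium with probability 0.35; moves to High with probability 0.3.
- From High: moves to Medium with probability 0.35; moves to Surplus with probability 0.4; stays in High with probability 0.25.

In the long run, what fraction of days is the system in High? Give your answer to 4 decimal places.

Let the stationary distribution be π with π = πP and π_1 + π_2 + π_3 = 1.
π_1 = 0.3·π_1 + 0.35·π_2 + 0.4·π_3
π_2 = 0.35·π_1 + 0.35·π_2 + 0.35·π_3
Solving with the normalization constraint gives π = (0.3477, 0.3500, 0.3023).
So the stationary probability of High is 0.3023.

0.3023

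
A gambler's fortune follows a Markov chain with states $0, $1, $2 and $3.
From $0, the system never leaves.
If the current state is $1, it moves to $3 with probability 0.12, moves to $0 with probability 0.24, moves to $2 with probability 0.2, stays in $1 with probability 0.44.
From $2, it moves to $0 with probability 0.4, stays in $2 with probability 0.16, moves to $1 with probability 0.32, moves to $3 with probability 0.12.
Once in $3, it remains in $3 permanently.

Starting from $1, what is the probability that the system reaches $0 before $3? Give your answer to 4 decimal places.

0.6929

Let h(s) be the probability of absorption at $0 starting from transient state s. Then h($0) = 1 and h($3) = 0. By first-step analysis:
h($1) = 0.24·1 + 0.44·h($1) + 0.2·h($2) + 0.12·0
h($2) = 0.4·1 + 0.32·h($1) + 0.16·h($2) + 0.12·0
Solving: h($1) = 0.6929, h($2) = 0.7402.
Starting from $1, the probability is 0.6929.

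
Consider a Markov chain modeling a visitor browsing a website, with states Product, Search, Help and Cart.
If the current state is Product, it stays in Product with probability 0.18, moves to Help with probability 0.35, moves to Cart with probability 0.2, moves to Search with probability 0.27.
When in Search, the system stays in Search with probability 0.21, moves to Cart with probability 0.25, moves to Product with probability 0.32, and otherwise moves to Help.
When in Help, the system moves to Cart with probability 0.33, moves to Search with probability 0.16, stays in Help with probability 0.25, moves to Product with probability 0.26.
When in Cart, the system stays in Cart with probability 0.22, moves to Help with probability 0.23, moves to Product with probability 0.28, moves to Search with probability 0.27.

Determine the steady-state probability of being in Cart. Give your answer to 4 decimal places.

Let the stationary distribution be π with π = πP and π_1 + π_2 + π_3 + π_4 = 1.
π_1 = 0.18·π_1 + 0.32·π_2 + 0.26·π_3 + 0.28·π_4
π_2 = 0.27·π_1 + 0.21·π_2 + 0.16·π_3 + 0.27·π_4
π_3 = 0.35·π_1 + 0.22·π_2 + 0.25·π_3 + 0.23·π_4
Solving with the normalization constraint gives π = (0.2580, 0.2273, 0.2640, 0.2507).
So the stationary probability of Cart is 0.2507.

0.2507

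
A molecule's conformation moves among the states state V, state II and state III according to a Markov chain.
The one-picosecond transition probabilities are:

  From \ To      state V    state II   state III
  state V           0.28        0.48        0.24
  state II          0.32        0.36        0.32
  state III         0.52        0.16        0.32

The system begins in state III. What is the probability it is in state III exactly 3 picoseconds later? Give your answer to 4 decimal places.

0.2909

Propagate the distribution vector 3 picoseconds from state III.
After 0 picoseconds: (0.0000, 0.0000, 1.0000)
After 1 picosecond: (0.5200, 0.1600, 0.3200)
After 2 picoseconds: (0.3632, 0.3584, 0.2784)
After 3 picoseconds: (0.3612, 0.3479, 0.2909)
P(in state III after 3 picoseconds) = 0.2909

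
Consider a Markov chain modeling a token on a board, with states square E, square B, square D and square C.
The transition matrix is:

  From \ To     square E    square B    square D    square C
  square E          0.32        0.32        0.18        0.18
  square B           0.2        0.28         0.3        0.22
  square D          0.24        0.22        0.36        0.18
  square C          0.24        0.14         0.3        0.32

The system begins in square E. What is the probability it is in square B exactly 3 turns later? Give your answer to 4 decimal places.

Propagate the distribution vector 3 turns from square E.
After 0 turns: (1.0000, 0.0000, 0.0000, 0.0000)
After 1 turn: (0.3200, 0.3200, 0.1800, 0.1800)
After 2 turns: (0.2528, 0.2568, 0.2724, 0.2180)
After 3 turns: (0.2500, 0.2432, 0.2860, 0.2208)
P(in square B after 3 turns) = 0.2432

0.2432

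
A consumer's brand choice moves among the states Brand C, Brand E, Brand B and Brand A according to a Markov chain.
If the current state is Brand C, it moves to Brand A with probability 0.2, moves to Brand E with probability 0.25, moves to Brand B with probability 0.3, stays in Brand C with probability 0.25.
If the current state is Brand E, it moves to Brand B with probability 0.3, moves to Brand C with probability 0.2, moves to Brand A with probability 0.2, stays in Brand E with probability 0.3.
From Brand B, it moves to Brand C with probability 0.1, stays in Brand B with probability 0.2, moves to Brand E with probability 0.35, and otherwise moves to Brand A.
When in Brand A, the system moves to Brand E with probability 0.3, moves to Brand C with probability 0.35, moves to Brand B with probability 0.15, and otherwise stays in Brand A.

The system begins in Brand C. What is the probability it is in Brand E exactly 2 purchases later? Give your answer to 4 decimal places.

0.3025

Propagate the distribution vector 2 purchases from Brand C.
After 0 purchases: (1.0000, 0.0000, 0.0000, 0.0000)
After 1 purchase: (0.2500, 0.2500, 0.3000, 0.2000)
After 2 purchases: (0.2125, 0.3025, 0.2400, 0.2450)
P(in Brand E after 2 purchases) = 0.3025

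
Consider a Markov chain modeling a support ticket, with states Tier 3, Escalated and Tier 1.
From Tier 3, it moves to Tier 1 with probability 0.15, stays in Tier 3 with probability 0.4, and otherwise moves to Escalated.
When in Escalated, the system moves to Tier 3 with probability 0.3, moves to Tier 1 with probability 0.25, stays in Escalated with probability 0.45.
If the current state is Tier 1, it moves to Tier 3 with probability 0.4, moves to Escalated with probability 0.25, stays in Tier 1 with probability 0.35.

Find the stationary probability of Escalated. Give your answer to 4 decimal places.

Let the stationary distribution be π with π = πP and π_1 + π_2 + π_3 = 1.
π_1 = 0.4·π_1 + 0.3·π_2 + 0.4·π_3
π_2 = 0.45·π_1 + 0.45·π_2 + 0.25·π_3
Solving with the normalization constraint gives π = (0.3598, 0.4024, 0.2378).
So the stationary probability of Escalated is 0.4024.

0.4024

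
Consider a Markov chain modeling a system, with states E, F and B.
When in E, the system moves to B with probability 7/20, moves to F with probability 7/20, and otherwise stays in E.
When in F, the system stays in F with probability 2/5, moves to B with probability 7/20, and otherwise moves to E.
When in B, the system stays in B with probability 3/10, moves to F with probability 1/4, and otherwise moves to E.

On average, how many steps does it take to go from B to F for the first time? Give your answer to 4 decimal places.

3.4586

Let t(s) be the expected number of steps to first reach F from state s, with t(F) = 0. Conditioning on the first step:
t(E) = 1 + 0.3·t(E) + 0.35·t(B)
t(B) = 1 + 0.45·t(E) + 0.3·t(B)
Solving: t(E) = 3.1579, t(B) = 3.4586.
Expected steps from B to F: 3.4586.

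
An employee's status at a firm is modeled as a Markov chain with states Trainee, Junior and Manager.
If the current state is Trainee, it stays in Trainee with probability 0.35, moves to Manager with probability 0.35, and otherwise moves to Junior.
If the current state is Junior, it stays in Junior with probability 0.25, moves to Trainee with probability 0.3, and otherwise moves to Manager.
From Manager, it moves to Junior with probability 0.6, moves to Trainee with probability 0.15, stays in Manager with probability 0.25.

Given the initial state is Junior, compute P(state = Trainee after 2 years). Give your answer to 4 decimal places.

0.2475

Sum over the intermediate state after 1 year:
P = P(Junior→Trainee)·P(Trainee→Trainee) + P(Junior→Junior)·P(Junior→Trainee) + P(Junior→Manager)·P(Manager→Trainee)
  = 0.3×0.35 + 0.25×0.3 + 0.45×0.15
  = 0.1050 + 0.0750 + 0.0675 = 0.2475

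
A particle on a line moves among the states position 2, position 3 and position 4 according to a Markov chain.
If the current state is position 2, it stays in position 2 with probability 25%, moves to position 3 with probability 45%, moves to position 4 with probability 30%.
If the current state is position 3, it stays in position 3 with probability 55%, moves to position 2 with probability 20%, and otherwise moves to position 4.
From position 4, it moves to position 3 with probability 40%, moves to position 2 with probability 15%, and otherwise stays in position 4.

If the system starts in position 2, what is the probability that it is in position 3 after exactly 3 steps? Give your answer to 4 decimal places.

0.4819

Propagate the distribution vector 3 steps from position 2.
After 0 steps: (1.0000, 0.0000, 0.0000)
After 1 step: (0.2500, 0.4500, 0.3000)
After 2 steps: (0.1975, 0.4800, 0.3225)
After 3 steps: (0.1938, 0.4819, 0.3244)
P(in position 3 after 3 steps) = 0.4819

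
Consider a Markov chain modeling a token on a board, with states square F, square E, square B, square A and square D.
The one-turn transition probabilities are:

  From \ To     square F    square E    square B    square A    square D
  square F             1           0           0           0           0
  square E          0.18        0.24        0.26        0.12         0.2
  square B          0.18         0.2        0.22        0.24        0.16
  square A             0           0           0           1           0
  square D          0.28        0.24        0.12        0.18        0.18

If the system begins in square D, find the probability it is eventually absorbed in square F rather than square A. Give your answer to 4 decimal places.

Let h(s) be the probability of absorption at square F starting from transient state s. Then h(square F) = 1 and h(square A) = 0. By first-step analysis:
h(square E) = 0.18·1 + 0.24·h(square E) + 0.26·h(square B) + 0.12·0 + 0.2·h(square D)
h(square B) = 0.18·1 + 0.2·h(square E) + 0.22·h(square B) + 0.24·0 + 0.16·h(square D)
h(square D) = 0.28·1 + 0.24·h(square E) + 0.12·h(square B) + 0.18·0 + 0.18·h(square D)
Solving: h(square E) = 0.5568, h(square B) = 0.4918, h(square D) = 0.5764.
Starting from square D, the probability is 0.5764.

0.5764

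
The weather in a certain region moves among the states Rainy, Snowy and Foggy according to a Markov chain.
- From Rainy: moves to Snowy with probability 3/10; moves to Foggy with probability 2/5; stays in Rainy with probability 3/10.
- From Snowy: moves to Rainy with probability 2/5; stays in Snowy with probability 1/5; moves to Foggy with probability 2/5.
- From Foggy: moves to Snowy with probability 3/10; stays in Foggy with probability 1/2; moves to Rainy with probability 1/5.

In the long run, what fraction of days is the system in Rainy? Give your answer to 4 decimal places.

Let the stationary distribution be π with π = πP and π_1 + π_2 + π_3 = 1.
π_1 = 0.3·π_1 + 0.4·π_2 + 0.2·π_3
π_2 = 0.3·π_1 + 0.2·π_2 + 0.3·π_3
Solving with the normalization constraint gives π = (0.2828, 0.2727, 0.4444).
So the stationary probability of Rainy is 0.2828.

0.2828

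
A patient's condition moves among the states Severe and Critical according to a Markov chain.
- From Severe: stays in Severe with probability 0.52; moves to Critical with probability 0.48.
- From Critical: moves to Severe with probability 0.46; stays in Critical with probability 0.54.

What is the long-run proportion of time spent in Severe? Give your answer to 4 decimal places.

Let the stationary distribution be π with π = πP and π_1 + π_2 = 1.
π_1 = 0.52·π_1 + 0.46·π_2
Solving with the normalization constraint gives π = (0.4894, 0.5106).
So the stationary probability of Severe is 0.4894.

0.4894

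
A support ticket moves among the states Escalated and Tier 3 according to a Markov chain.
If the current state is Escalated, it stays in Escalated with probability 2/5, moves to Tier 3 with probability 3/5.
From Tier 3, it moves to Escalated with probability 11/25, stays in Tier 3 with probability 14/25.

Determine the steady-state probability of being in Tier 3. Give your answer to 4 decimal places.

0.5769

Let the stationary distribution be π with π = πP and π_1 + π_2 = 1.
π_1 = 0.4·π_1 + 0.44·π_2
Solving with the normalization constraint gives π = (0.4231, 0.5769).
So the stationary probability of Tier 3 is 0.5769.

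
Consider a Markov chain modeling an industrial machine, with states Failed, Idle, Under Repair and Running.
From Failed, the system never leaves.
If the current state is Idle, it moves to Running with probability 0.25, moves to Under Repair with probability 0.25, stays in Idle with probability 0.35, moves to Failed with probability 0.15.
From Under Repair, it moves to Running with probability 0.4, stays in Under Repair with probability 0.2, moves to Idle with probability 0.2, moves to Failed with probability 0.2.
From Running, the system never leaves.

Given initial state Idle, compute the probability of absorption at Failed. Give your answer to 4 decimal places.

0.3617

Let h(s) be the probability of absorption at Failed starting from transient state s. Then h(Failed) = 1 and h(Running) = 0. By first-step analysis:
h(Idle) = 0.15·1 + 0.35·h(Idle) + 0.25·h(Under Repair) + 0.25·0
h(Under Repair) = 0.2·1 + 0.2·h(Idle) + 0.2·h(Under Repair) + 0.4·0
Solving: h(Idle) = 0.3617, h(Under Repair) = 0.3404.
Starting from Idle, the probability is 0.3617.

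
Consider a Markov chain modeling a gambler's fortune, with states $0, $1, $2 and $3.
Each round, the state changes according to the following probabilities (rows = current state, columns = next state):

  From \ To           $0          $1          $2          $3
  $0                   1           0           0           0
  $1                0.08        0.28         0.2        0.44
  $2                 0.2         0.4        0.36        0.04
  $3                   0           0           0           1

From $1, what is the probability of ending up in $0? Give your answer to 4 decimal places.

Let h(s) be the probability of absorption at $0 starting from transient state s. Then h($0) = 1 and h($3) = 0. By first-step analysis:
h($1) = 0.08·1 + 0.28·h($1) + 0.2·h($2) + 0.44·0
h($2) = 0.2·1 + 0.4·h($1) + 0.36·h($2) + 0.04·0
Solving: h($1) = 0.2395, h($2) = 0.4622.
Starting from $1, the probability is 0.2395.

0.2395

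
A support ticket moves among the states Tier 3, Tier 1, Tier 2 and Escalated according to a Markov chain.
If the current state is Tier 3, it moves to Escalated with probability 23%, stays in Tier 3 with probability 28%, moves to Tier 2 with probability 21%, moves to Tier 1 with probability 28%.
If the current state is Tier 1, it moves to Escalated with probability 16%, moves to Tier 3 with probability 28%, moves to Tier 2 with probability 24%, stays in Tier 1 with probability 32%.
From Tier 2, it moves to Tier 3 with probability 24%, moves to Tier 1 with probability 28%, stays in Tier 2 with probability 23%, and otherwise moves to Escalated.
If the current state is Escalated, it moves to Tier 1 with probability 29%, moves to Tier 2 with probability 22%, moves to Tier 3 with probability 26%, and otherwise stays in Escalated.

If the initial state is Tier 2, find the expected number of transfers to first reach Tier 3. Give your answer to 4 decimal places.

Let t(s) be the expected number of transfers to first reach Tier 3 from state s, with t(Tier 3) = 0. Conditioning on the first transfer:
t(Tier 1) = 1 + 0.32·t(Tier 1) + 0.24·t(Tier 2) + 0.16·t(Escalated)
t(Tier 2) = 1 + 0.28·t(Tier 1) + 0.23·t(Tier 2) + 0.25·t(Escalated)
t(Escalated) = 1 + 0.29·t(Tier 1) + 0.22·t(Tier 2) + 0.23·t(Escalated)
Solving: t(Tier 1) = 3.7487, t(Tier 2) = 3.9041, t(Escalated) = 3.8260.
Expected transfers from Tier 2 to Tier 3: 3.9041.

3.9041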